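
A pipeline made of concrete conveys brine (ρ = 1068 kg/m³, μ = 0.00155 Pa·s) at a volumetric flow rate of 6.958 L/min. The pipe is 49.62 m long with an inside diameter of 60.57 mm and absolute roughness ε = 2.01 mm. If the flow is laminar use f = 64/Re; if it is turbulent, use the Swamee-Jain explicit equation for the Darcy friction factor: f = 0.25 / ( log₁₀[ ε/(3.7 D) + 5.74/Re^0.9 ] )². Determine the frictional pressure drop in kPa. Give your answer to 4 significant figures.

ΔP ≈ 0.02700 kPa

Q = 6.958 L/min = 6.958/60000 = 0.000116 m³/s.
Cross-sectional area A = πD²/4 = π(0.06057)²/4 = 0.002881 m²; mean velocity V = Q/A = 0.000116/0.002881 = 0.04025 m/s.
Reynolds number Re = ρVD/μ = 1068 · 0.04025 · 0.06057 / 0.00155 = 1680.
Re < 2300 → laminar flow, so f = 64/Re = 64/1680 = 0.0381 (the turbulent correlation is not needed).
Darcy-Weisbach: ΔP = f(L/D)(ρV²/2) = 0.0381·(49.62/0.06057)·(1068·0.04025²/2) = 0.0381·819.2·0.865 = 27 Pa.
ΔP = 27 Pa = 0.02700 kPa.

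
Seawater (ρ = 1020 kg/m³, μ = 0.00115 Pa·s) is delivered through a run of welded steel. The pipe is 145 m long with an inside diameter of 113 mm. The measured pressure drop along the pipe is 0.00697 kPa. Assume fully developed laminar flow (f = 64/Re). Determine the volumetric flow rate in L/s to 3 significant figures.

Q ≈ 0.167 L/s

For laminar flow, f = 64/Re with Re = ρVD/μ, so Darcy-Weisbach reduces to ΔP = 32μLV/D². Solving for V: V = ΔP·D²/(32μL) = 6.97·(0.113)²/(32·0.00115·145) = 0.01668 m/s.
Check: Re = ρVD/μ = 1020·0.01668·0.113/0.00115 = 1672 < 2300, so the laminar assumption holds.
Q = V·A = 0.01668·(π/4·0.113²) = 0.0001673 m³/s = 0.167 L/s.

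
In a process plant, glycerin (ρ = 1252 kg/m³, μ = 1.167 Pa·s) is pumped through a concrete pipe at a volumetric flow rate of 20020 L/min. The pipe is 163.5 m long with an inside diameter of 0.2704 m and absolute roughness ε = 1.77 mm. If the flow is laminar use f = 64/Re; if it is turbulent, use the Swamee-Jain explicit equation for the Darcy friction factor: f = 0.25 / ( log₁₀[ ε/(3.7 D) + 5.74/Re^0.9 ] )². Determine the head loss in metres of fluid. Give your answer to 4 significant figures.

h_f ≈ 39.51 m

Q = 20020 L/min = 20020/60000 = 0.3337 m³/s.
Cross-sectional area A = πD²/4 = π(0.2704)²/4 = 0.05743 m²; mean velocity V = Q/A = 0.3337/0.05743 = 5.81 m/s.
Reynolds number Re = ρVD/μ = 1252 · 5.81 · 0.2704 / 1.17 = 1686.
Re < 2300 → laminar flow, so f = 64/Re = 64/1686 = 0.03797 (the turbulent correlation is not needed).
Darcy-Weisbach: ΔP = f(L/D)(ρV²/2) = 0.03797·(163.5/0.2704)·(1252·5.81²/2) = 0.03797·604.7·2.113e+04 = 4.852e+05 Pa.
Head loss h_f = ΔP/(ρg) = 4.852e+05/(1252·9.81) = 39.51 m.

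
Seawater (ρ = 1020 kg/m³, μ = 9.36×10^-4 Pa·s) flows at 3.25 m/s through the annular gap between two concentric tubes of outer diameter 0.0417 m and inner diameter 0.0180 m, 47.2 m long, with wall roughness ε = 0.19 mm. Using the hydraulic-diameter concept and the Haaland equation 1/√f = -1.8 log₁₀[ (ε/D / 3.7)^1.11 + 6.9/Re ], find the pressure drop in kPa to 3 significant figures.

Hydraulic diameter D_h = 4A/P = D_o - D_i = 0.0417 - 0.018 = 0.0237 m.
Re = ρVD_h/μ = 1020·3.25·0.0237/0.000936 = 8.394e+04.
ε/D_h = 0.00019/0.0237 = 0.00802; Haaland gives 1/√f = -1.8 log₁₀[0.0011+8.22e-05] = 5.267, so f = 0.03605.
ΔP = f(L/D_h)(ρV²/2) = 0.03605·47.2/0.0237·5387 = 3.867e+05 Pa.
ΔP = 387 kPa.

ΔP ≈ 387 kPa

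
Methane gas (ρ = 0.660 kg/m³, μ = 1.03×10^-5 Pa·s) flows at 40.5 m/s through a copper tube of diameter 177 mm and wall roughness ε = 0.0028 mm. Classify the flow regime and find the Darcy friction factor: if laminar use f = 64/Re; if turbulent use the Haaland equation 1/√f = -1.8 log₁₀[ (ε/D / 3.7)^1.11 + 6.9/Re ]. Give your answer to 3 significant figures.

Re = ρVD/μ = 0.66·40.5·0.177/1.03e-05 = 4.593e+05.
Re > 4000 → turbulent. ε/D = 2.8e-06/0.177 = 1.58e-05; Haaland: 1/√f = -1.8 log₁₀[1.1e-06 + 1.5e-05] = 8.627, so f = 0.01344.

f ≈ 0.0134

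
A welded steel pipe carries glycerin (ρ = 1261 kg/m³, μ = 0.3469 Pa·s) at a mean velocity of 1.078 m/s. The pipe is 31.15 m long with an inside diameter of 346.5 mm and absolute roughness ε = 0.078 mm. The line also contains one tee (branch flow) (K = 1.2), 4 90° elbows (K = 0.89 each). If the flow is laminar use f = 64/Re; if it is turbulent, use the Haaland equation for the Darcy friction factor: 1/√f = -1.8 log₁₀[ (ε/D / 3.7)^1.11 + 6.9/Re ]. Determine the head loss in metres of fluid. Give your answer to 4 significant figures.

h_f ≈ 0.5329 m

Reynolds number Re = ρVD/μ = 1261 · 1.078 · 0.3465 / 0.347 = 1358.
Re < 2300 → laminar flow, so f = 64/Re = 64/1358 = 0.04714 (the turbulent correlation is not needed).
Total minor-loss coefficient ΣK = 1·1.2 + 4·0.89 = 4.76.
ΔP = [f·L/D + ΣK]·(ρV²/2) = [0.04714·31.15/0.3465 + 4.76]·(1261·1.078²/2) = [4.237 + 4.76]·732.7 = 6592 Pa.
Head loss h_f = ΔP/(ρg) = 6592/(1261·9.81) = 0.5329 m.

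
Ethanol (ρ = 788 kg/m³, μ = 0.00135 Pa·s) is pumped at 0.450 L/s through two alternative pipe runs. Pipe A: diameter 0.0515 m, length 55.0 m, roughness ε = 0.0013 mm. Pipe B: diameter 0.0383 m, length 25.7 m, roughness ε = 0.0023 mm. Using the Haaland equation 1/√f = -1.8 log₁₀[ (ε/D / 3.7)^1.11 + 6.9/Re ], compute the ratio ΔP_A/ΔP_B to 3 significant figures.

ΔP_A/ΔP_B ≈ 0.529

Pipe A: V = Q/A = 0.00045/0.002083 = 0.216 m/s; Re = 6494; ε/D = 2.52e-05; Haaland → f = 0.03492; ΔP_A = f(L/D)(ρV²/2) = 685.7 Pa.
Pipe B: V = Q/A = 0.00045/0.001152 = 0.3906 m/s; Re = 8732; ε/D = 6.01e-05; Haaland → f = 0.03212; ΔP_B = f(L/D)(ρV²/2) = 1296 Pa.
ΔP_A/ΔP_B = 685.7/1296 = 0.529.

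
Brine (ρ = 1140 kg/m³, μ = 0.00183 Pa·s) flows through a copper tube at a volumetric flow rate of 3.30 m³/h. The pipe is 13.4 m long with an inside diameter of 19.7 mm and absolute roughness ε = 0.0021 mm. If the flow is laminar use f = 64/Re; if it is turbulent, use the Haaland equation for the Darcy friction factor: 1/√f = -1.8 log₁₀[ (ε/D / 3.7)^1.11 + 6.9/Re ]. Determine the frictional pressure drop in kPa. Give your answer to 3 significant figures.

Q = 3.30 m³/h = 3.30/3600 = 0.0009167 m³/s.
Cross-sectional area A = πD²/4 = π(0.0197)²/4 = 0.0003048 m²; mean velocity V = Q/A = 0.0009167/0.0003048 = 3.007 m/s.
Reynolds number Re = ρVD/μ = 1140 · 3.007 · 0.0197 / 0.00183 = 3.691e+04.
Re > 4000 → turbulent. Relative roughness ε/D = 2.1e-06/0.0197 = 0.000107. Haaland: 1/√f = -1.8 log₁₀[(0.000107/3.7)^1.11 + 6.9/3.691e+04] = -1.8 log₁₀[9.12e-06 + 0.000187] = 6.674, so f = 0.02245.
Darcy-Weisbach: ΔP = f(L/D)(ρV²/2) = 0.02245·(13.4/0.0197)·(1140·3.007²/2) = 0.02245·680.2·5155 = 7.874e+04 Pa.
ΔP = 7.874e+04 Pa = 78.7 kPa.

ΔP ≈ 78.7 kPa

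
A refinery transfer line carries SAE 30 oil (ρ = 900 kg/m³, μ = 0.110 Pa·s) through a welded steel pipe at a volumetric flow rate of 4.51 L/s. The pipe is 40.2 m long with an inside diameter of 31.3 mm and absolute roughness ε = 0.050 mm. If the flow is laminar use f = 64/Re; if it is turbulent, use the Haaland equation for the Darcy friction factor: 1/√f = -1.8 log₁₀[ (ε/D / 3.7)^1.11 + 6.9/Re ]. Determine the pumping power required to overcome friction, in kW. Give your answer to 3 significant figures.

P ≈ 3.82 kW

Q = 4.51 L/s = 4.51/1000 = 0.00451 m³/s.
Cross-sectional area A = πD²/4 = π(0.0313)²/4 = 0.0007694 m²; mean velocity V = Q/A = 0.00451/0.0007694 = 5.861 m/s.
Reynolds number Re = ρVD/μ = 900 · 5.861 · 0.0313 / 0.11 = 1501.
Re < 2300 → laminar flow, so f = 64/Re = 64/1501 = 0.04264 (the turbulent correlation is not needed).
Darcy-Weisbach: ΔP = f(L/D)(ρV²/2) = 0.04264·(40.2/0.0313)·(900·5.861²/2) = 0.04264·1284·1.546e+04 = 8.466e+05 Pa.
Pumping power P = QΔP = 0.00451·8.466e+05 = 3818 W = 3.82 kW.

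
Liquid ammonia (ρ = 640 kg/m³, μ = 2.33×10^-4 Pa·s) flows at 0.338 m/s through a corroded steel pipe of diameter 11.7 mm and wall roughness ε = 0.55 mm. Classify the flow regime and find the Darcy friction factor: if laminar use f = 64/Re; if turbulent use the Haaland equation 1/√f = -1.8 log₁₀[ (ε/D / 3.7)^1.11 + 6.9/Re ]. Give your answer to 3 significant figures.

Re = ρVD/μ = 640·0.338·0.0117/0.000233 = 1.086e+04.
Re > 4000 → turbulent. ε/D = 0.00055/0.0117 = 0.047; Haaland: 1/√f = -1.8 log₁₀[0.00786 + 0.000635] = 3.728, so f = 0.07197.

f ≈ 0.0720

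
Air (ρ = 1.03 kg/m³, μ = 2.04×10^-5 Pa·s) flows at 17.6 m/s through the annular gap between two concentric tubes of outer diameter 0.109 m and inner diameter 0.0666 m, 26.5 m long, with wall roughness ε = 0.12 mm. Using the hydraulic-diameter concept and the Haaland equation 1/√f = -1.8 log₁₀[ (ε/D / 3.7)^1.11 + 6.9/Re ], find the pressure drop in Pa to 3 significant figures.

Hydraulic diameter D_h = 4A/P = D_o - D_i = 0.109 - 0.0666 = 0.0424 m.
Re = ρVD_h/μ = 1.03·17.6·0.0424/2.04e-05 = 3.768e+04.
ε/D_h = 0.00012/0.0424 = 0.00283; Haaland gives 1/√f = -1.8 log₁₀[0.000347+0.000183] = 5.896, so f = 0.02877.
ΔP = f(L/D_h)(ρV²/2) = 0.02877·26.5/0.0424·159.5 = 2869 Pa.

ΔP ≈ 2870 Pa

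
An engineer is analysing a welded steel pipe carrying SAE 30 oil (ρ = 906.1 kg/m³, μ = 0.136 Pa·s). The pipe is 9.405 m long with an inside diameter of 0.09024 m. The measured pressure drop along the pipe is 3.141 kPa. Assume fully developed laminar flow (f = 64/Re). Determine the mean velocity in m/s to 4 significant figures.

For laminar flow, f = 64/Re with Re = ρVD/μ, so Darcy-Weisbach reduces to ΔP = 32μLV/D². Solving for V: V = ΔP·D²/(32μL) = 3141·(0.09024)²/(32·0.136·9.405) = 0.6249 m/s.
Check: Re = ρVD/μ = 906.1·0.6249·0.09024/0.136 = 375.7 < 2300, so the laminar assumption holds.

V ≈ 0.6249 m/s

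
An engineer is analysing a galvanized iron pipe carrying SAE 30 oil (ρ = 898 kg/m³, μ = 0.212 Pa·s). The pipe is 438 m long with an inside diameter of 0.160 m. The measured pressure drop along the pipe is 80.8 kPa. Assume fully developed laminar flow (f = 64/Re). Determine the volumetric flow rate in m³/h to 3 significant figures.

For laminar flow, f = 64/Re with Re = ρVD/μ, so Darcy-Weisbach reduces to ΔP = 32μLV/D². Solving for V: V = ΔP·D²/(32μL) = 8.08e+04·(0.16)²/(32·0.212·438) = 0.6961 m/s.
Check: Re = ρVD/μ = 898·0.6961·0.16/0.212 = 471.8 < 2300, so the laminar assumption holds.
Q = V·A = 0.6961·(π/4·0.16²) = 0.014 m³/s = 50.4 m³/h.

Q ≈ 50.4 m³/h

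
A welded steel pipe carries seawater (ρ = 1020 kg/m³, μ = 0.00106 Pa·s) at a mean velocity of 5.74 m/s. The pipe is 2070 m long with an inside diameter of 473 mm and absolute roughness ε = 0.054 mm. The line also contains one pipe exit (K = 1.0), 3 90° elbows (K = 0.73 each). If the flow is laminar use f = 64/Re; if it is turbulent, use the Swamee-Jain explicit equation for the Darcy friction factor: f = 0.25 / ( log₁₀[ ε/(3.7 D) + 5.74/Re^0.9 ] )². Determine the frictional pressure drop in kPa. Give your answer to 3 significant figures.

ΔP ≈ 1010 kPa

Reynolds number Re = ρVD/μ = 1020 · 5.74 · 0.473 / 0.00106 = 2.613e+06.
Re > 4000 → turbulent. Relative roughness ε/D = 5.4e-05/0.473 = 0.000114. Swamee-Jain: f = 0.25/(log₁₀[0.000114/3.7 + 5.74/2.613e+06^0.9])² = 0.25/(log₁₀[3.09e-05 + 9.63e-06])² = 0.25/(-4.393)² = 0.01296.
Total minor-loss coefficient ΣK = 1·1 + 3·0.73 = 3.19.
ΔP = [f·L/D + ΣK]·(ρV²/2) = [0.01296·2070/0.473 + 3.19]·(1020·5.74²/2) = [56.7 + 3.19]·1.68e+04 = 1.006e+06 Pa.
ΔP = 1.006e+06 Pa = 1010 kPa.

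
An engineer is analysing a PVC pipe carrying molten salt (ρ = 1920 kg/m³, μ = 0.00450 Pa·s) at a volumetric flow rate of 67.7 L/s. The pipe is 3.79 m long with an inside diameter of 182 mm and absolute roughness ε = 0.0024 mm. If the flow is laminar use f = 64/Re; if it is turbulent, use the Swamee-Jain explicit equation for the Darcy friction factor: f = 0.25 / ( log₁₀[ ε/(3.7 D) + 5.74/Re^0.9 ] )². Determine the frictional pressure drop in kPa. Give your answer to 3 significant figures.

ΔP ≈ 2.11 kPa

Q = 67.7 L/s = 67.7/1000 = 0.0677 m³/s.
Cross-sectional area A = πD²/4 = π(0.182)²/4 = 0.02602 m²; mean velocity V = Q/A = 0.0677/0.02602 = 2.602 m/s.
Reynolds number Re = ρVD/μ = 1920 · 2.602 · 0.182 / 0.0045 = 2.021e+05.
Re > 4000 → turbulent. Relative roughness ε/D = 2.4e-06/0.182 = 1.32e-05. Swamee-Jain: f = 0.25/(log₁₀[1.32e-05/3.7 + 5.74/2.021e+05^0.9])² = 0.25/(log₁₀[3.56e-06 + 9.64e-05])² = 0.25/(-4)² = 0.01562.
Darcy-Weisbach: ΔP = f(L/D)(ρV²/2) = 0.01562·(3.79/0.182)·(1920·2.602²/2) = 0.01562·20.82·6501 = 2115 Pa.
ΔP = 2115 Pa = 2.11 kPa.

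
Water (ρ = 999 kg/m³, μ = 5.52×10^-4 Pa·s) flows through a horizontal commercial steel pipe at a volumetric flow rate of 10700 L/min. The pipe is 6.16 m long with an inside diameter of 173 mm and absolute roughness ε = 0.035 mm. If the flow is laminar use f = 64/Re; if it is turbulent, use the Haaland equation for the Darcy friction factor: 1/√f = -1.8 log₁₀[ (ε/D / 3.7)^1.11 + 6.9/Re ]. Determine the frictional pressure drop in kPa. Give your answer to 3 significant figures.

ΔP ≈ 14.5 kPa

Q = 10700 L/min = 10700/60000 = 0.1783 m³/s.
Cross-sectional area A = πD²/4 = π(0.173)²/4 = 0.02351 m²; mean velocity V = Q/A = 0.1783/0.02351 = 7.587 m/s.
Reynolds number Re = ρVD/μ = 999 · 7.587 · 0.173 / 0.000552 = 2.375e+06.
Re > 4000 → turbulent. Relative roughness ε/D = 3.5e-05/0.173 = 0.000202. Haaland: 1/√f = -1.8 log₁₀[(0.000202/3.7)^1.11 + 6.9/2.375e+06] = -1.8 log₁₀[1.86e-05 + 2.9e-06] = 8.402, so f = 0.01416.
Darcy-Weisbach: ΔP = f(L/D)(ρV²/2) = 0.01416·(6.16/0.173)·(999·7.587²/2) = 0.01416·35.61·2.875e+04 = 1.45e+04 Pa.
ΔP = 1.45e+04 Pa = 14.5 kPa.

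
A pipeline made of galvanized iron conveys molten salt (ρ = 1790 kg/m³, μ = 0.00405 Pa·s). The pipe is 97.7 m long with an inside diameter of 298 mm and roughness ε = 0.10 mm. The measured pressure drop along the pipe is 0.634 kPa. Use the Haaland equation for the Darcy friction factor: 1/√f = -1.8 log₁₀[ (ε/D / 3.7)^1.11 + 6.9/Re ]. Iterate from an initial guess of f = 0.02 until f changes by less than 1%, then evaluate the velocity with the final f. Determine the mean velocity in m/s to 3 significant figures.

Rearranging Darcy-Weisbach: V = √(2·ΔP·D/(f·L·ρ)). With ε/D = 0.0001/0.298 = 0.000336, iterate starting from f = 0.02:
  f = 0.02 → V = √(2·634·0.298/(0.02·97.7·1790)) = 0.3287 m/s; Re = ρVD/μ = 4.329e+04; f → 0.02234
  f = 0.02234 → V = 0.311 m/s; Re = 4.096e+04; f → 0.02259
  f = 0.02259 → V = 0.3093 m/s; Re = 4.074e+04; f → 0.02261
Converged (Δf/f < 1%). With the final f = 0.02261: V = √(2·634·0.298/(0.02261·97.7·1790)) = 0.3091 m/s.

V ≈ 0.309 m/s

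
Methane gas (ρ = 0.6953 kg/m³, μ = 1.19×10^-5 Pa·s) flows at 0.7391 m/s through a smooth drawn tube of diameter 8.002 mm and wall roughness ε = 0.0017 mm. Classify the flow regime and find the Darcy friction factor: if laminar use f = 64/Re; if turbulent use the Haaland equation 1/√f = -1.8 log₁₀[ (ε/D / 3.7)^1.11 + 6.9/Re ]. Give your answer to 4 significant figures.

Re = ρVD/μ = 0.6953·0.7391·0.008002/1.19e-05 = 345.6.
Re < 2300 → laminar, so f = 64/Re = 0.1852 (roughness is irrelevant in laminar flow).

f ≈ 0.1852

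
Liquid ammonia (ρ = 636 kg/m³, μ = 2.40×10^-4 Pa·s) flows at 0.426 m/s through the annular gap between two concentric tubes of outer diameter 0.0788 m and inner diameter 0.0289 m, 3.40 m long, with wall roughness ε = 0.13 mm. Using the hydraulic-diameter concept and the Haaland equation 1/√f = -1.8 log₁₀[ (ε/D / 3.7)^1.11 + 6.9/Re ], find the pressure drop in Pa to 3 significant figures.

Hydraulic diameter D_h = 4A/P = D_o - D_i = 0.0788 - 0.0289 = 0.0499 m.
Re = ρVD_h/μ = 636·0.426·0.0499/0.00024 = 5.633e+04.
ε/D_h = 0.00013/0.0499 = 0.00261; Haaland gives 1/√f = -1.8 log₁₀[0.000317+0.000122] = 6.043, so f = 0.02738.
ΔP = f(L/D_h)(ρV²/2) = 0.02738·3.4/0.0499·57.71 = 107.7 Pa.

ΔP ≈ 108 Pa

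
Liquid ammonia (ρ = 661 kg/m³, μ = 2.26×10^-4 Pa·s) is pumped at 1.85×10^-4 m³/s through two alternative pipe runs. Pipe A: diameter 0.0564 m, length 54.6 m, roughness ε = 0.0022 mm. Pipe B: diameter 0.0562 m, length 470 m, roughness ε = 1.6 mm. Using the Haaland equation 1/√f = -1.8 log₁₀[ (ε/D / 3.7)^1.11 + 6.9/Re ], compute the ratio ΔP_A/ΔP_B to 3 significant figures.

ΔP_A/ΔP_B ≈ 0.0571

Pipe A: V = Q/A = 0.000185/0.002498 = 0.07405 m/s; Re = 1.222e+04; ε/D = 3.9e-05; Haaland → f = 0.0293; ΔP_A = f(L/D)(ρV²/2) = 51.4 Pa.
Pipe B: V = Q/A = 0.000185/0.002481 = 0.07458 m/s; Re = 1.226e+04; ε/D = 0.0285; Haaland → f = 0.05859; ΔP_B = f(L/D)(ρV²/2) = 900.7 Pa.
ΔP_A/ΔP_B = 51.4/900.7 = 0.0571.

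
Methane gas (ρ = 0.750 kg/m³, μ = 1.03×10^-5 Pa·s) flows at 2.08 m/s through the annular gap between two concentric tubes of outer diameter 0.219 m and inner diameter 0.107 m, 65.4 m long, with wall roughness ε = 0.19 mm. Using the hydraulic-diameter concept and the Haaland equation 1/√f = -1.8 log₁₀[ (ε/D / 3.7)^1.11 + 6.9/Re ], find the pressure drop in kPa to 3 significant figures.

Hydraulic diameter D_h = 4A/P = D_o - D_i = 0.219 - 0.107 = 0.112 m.
Re = ρVD_h/μ = 0.75·2.08·0.112/1.03e-05 = 1.696e+04.
ε/D_h = 0.00019/0.112 = 0.0017; Haaland gives 1/√f = -1.8 log₁₀[0.000197+0.000407] = 5.795, so f = 0.02978.
ΔP = f(L/D_h)(ρV²/2) = 0.02978·65.4/0.112·1.622 = 28.21 Pa.
ΔP = 0.0282 kPa.

ΔP ≈ 0.0282 kPa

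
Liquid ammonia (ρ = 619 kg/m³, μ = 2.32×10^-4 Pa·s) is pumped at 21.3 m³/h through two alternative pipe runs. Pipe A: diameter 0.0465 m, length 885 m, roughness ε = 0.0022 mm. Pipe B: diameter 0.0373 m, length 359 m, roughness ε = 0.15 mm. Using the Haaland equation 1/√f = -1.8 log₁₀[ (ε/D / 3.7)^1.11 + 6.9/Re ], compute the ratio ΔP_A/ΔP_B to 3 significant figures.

Pipe A: V = Q/A = 0.005917/0.001698 = 3.484 m/s; Re = 4.323e+05; ε/D = 4.73e-05; Haaland → f = 0.01393; ΔP_A = f(L/D)(ρV²/2) = 9.963e+05 Pa.
Pipe B: V = Q/A = 0.005917/0.001093 = 5.415 m/s; Re = 5.389e+05; ε/D = 0.00402; Haaland → f = 0.0287; ΔP_B = f(L/D)(ρV²/2) = 2.507e+06 Pa.
ΔP_A/ΔP_B = 9.963e+05/2.507e+06 = 0.397.

ΔP_A/ΔP_B ≈ 0.397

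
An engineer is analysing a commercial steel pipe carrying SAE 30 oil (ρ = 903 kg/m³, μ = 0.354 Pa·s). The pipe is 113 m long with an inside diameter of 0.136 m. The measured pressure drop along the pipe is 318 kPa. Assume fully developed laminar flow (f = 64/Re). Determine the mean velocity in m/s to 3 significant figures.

V ≈ 4.59 m/s

For laminar flow, f = 64/Re with Re = ρVD/μ, so Darcy-Weisbach reduces to ΔP = 32μLV/D². Solving for V: V = ΔP·D²/(32μL) = 3.18e+05·(0.136)²/(32·0.354·113) = 4.595 m/s.
Check: Re = ρVD/μ = 903·4.595·0.136/0.354 = 1594 < 2300, so the laminar assumption holds.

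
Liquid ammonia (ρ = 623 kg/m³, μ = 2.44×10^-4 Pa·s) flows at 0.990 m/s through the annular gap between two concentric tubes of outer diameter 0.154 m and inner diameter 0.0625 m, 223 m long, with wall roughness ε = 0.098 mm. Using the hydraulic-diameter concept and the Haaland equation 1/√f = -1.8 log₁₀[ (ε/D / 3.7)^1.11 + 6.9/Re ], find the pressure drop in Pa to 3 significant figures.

ΔP ≈ 15700 Pa

Hydraulic diameter D_h = 4A/P = D_o - D_i = 0.154 - 0.0625 = 0.0915 m.
Re = ρVD_h/μ = 623·0.99·0.0915/0.000244 = 2.313e+05.
ε/D_h = 9.8e-05/0.0915 = 0.00107; Haaland gives 1/√f = -1.8 log₁₀[0.000118+2.98e-05] = 6.894, so f = 0.02104.
ΔP = f(L/D_h)(ρV²/2) = 0.02104·223/0.0915·305.3 = 1.566e+04 Pa.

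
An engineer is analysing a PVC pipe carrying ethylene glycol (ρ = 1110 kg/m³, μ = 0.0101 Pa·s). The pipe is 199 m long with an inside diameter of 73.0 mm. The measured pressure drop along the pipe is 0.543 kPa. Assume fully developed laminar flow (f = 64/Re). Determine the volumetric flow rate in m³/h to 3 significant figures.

Q ≈ 0.678 m³/h

For laminar flow, f = 64/Re with Re = ρVD/μ, so Darcy-Weisbach reduces to ΔP = 32μLV/D². Solving for V: V = ΔP·D²/(32μL) = 543·(0.073)²/(32·0.0101·199) = 0.04499 m/s.
Check: Re = ρVD/μ = 1110·0.04499·0.073/0.0101 = 360.9 < 2300, so the laminar assumption holds.
Q = V·A = 0.04499·(π/4·0.073²) = 0.0001883 m³/s = 0.678 m³/h.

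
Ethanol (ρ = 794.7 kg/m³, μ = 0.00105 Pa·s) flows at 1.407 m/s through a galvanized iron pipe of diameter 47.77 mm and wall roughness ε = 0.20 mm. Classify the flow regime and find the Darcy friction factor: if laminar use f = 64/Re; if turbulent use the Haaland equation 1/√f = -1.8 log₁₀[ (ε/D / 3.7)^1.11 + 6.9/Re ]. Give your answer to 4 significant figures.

f ≈ 0.03066

Re = ρVD/μ = 794.7·1.407·0.04777/0.00105 = 5.087e+04.
Re > 4000 → turbulent. ε/D = 0.0002/0.04777 = 0.00419; Haaland: 1/√f = -1.8 log₁₀[0.000537 + 0.000136] = 5.711, so f = 0.03066.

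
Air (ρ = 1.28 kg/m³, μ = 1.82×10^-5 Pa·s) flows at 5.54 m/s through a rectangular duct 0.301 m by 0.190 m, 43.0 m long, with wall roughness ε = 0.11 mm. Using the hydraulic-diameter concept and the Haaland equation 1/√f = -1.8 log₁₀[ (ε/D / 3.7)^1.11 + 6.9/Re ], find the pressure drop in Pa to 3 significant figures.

ΔP ≈ 73.3 Pa

Hydraulic diameter D_h = 4A/P = 4·(0.301·0.19)/(2·(0.301+0.19)) = 0.2288/0.982 = 0.233 m.
Re = ρVD_h/μ = 1.28·5.54·0.233/1.82e-05 = 9.076e+04.
ε/D_h = 0.00011/0.233 = 0.000472; Haaland gives 1/√f = -1.8 log₁₀[4.76e-05+7.6e-05] = 7.034, so f = 0.02021.
ΔP = f(L/D_h)(ρV²/2) = 0.02021·43/0.233·19.64 = 73.28 Pa.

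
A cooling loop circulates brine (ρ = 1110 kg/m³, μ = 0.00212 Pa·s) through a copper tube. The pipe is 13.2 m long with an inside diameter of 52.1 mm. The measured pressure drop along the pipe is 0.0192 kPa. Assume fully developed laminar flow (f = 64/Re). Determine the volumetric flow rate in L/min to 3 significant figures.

For laminar flow, f = 64/Re with Re = ρVD/μ, so Darcy-Weisbach reduces to ΔP = 32μLV/D². Solving for V: V = ΔP·D²/(32μL) = 19.2·(0.0521)²/(32·0.00212·13.2) = 0.0582 m/s.
Check: Re = ρVD/μ = 1110·0.0582·0.0521/0.00212 = 1588 < 2300, so the laminar assumption holds.
Q = V·A = 0.0582·(π/4·0.0521²) = 0.0001241 m³/s = 7.44 L/min.

Q ≈ 7.44 L/min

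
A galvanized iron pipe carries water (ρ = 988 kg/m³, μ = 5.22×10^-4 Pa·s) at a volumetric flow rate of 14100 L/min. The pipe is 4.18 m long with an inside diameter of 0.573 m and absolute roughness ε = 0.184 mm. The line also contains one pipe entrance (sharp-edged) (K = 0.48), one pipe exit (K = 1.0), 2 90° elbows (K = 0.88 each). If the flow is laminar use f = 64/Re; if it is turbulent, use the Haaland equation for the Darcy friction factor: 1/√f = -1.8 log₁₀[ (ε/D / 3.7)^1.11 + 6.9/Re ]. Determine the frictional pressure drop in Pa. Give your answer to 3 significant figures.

Q = 14100 L/min = 14100/60000 = 0.235 m³/s.
Cross-sectional area A = πD²/4 = π(0.573)²/4 = 0.2579 m²; mean velocity V = Q/A = 0.235/0.2579 = 0.9113 m/s.
Reynolds number Re = ρVD/μ = 988 · 0.9113 · 0.573 / 0.000522 = 9.883e+05.
Re > 4000 → turbulent. Relative roughness ε/D = 0.000184/0.573 = 0.000321. Haaland: 1/√f = -1.8 log₁₀[(0.000321/3.7)^1.11 + 6.9/9.883e+05] = -1.8 log₁₀[3.1e-05 + 6.98e-06] = 7.956, so f = 0.0158.
Total minor-loss coefficient ΣK = 1·0.48 + 1·1 + 2·0.88 = 3.24.
ΔP = [f·L/D + ΣK]·(ρV²/2) = [0.0158·4.18/0.573 + 3.24]·(988·0.9113²/2) = [0.1152 + 3.24]·410.3 = 1377 Pa.

ΔP ≈ 1380 Pa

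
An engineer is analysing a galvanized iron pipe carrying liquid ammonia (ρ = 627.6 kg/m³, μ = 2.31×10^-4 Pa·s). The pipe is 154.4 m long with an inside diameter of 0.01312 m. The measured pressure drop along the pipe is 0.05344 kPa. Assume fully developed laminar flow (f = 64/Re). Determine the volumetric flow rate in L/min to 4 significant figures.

Q ≈ 0.06538 L/min

For laminar flow, f = 64/Re with Re = ρVD/μ, so Darcy-Weisbach reduces to ΔP = 32μLV/D². Solving for V: V = ΔP·D²/(32μL) = 53.44·(0.01312)²/(32·0.000231·154.4) = 0.00806 m/s.
Check: Re = ρVD/μ = 627.6·0.00806·0.01312/0.000231 = 287.3 < 2300, so the laminar assumption holds.
Q = V·A = 0.00806·(π/4·0.01312²) = 1.09e-06 m³/s = 0.06538 L/min.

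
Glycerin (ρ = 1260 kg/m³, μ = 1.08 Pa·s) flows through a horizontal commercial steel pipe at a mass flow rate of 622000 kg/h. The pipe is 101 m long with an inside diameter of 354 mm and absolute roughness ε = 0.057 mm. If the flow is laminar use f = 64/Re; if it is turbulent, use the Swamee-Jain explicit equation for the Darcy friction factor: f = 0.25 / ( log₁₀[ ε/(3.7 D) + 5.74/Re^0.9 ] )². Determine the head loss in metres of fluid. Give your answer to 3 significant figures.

h_f ≈ 3.14 m

ṁ = 622000 kg/h = 622000/3600 = 172.8 kg/s.
A = πD²/4 = π(0.354)²/4 = 0.09842 m²; mean velocity V = ṁ/(ρA) = 172.8/(1260 · 0.09842) = 1.393 m/s.
Reynolds number Re = ρVD/μ = 1260 · 1.393 · 0.354 / 1.08 = 575.4.
Re < 2300 → laminar flow, so f = 64/Re = 64/575.4 = 0.1112 (the turbulent correlation is not needed).
Darcy-Weisbach: ΔP = f(L/D)(ρV²/2) = 0.1112·(101/0.354)·(1260·1.393²/2) = 0.1112·285.3·1223 = 3.881e+04 Pa.
Head loss h_f = ΔP/(ρg) = 3.881e+04/(1260·9.81) = 3.14 m.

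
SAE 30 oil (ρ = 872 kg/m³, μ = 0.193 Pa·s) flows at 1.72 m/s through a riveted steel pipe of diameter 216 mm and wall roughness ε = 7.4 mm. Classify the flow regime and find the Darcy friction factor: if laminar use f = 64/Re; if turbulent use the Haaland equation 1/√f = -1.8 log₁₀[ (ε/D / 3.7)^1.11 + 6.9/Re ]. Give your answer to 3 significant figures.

f ≈ 0.0381

Re = ρVD/μ = 872·1.72·0.216/0.193 = 1679.
Re < 2300 → laminar, so f = 64/Re = 0.03813 (roughness is irrelevant in laminar flow).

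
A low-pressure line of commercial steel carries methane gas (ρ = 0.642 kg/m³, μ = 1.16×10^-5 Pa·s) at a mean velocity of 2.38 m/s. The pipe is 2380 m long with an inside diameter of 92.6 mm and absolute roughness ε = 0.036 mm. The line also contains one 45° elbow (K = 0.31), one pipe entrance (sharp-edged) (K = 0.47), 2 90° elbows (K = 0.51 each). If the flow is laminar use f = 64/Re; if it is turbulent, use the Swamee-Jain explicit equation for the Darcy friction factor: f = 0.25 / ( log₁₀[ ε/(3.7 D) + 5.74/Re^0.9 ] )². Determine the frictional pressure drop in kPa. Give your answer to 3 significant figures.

Reynolds number Re = ρVD/μ = 0.642 · 2.38 · 0.0926 / 1.16e-05 = 1.22e+04.
Re > 4000 → turbulent. Relative roughness ε/D = 3.6e-05/0.0926 = 0.000389. Swamee-Jain: f = 0.25/(log₁₀[0.000389/3.7 + 5.74/1.22e+04^0.9])² = 0.25/(log₁₀[0.000105 + 0.00121])² = 0.25/(-2.882)² = 0.03009.
Total minor-loss coefficient ΣK = 1·0.31 + 1·0.47 + 2·0.51 = 1.8.
ΔP = [f·L/D + ΣK]·(ρV²/2) = [0.03009·2380/0.0926 + 1.8]·(0.642·2.38²/2) = [773.4 + 1.8]·1.818 = 1409 Pa.
ΔP = 1409 Pa = 1.41 kPa.

ΔP ≈ 1.41 kPa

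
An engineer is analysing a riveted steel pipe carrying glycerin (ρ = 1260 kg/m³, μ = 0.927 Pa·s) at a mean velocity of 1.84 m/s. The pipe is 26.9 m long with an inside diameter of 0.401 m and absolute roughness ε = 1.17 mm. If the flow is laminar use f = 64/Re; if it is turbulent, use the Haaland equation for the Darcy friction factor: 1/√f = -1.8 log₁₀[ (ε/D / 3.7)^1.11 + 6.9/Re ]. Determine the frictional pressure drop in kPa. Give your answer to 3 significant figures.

ΔP ≈ 9.13 kPa

Reynolds number Re = ρVD/μ = 1260 · 1.84 · 0.401 / 0.927 = 1003.
Re < 2300 → laminar flow, so f = 64/Re = 64/1003 = 0.06382 (the turbulent correlation is not needed).
Darcy-Weisbach: ΔP = f(L/D)(ρV²/2) = 0.06382·(26.9/0.401)·(1260·1.84²/2) = 0.06382·67.08·2133 = 9131 Pa.
ΔP = 9131 Pa = 9.13 kPa.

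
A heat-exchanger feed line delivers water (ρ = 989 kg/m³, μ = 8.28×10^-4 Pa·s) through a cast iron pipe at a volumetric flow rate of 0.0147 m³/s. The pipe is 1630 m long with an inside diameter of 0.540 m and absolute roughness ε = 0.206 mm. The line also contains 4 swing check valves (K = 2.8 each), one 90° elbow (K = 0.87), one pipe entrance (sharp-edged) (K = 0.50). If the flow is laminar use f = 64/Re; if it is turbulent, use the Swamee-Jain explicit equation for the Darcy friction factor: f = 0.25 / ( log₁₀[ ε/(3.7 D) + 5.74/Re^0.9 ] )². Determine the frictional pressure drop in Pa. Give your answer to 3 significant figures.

Cross-sectional area A = πD²/4 = π(0.54)²/4 = 0.229 m²; mean velocity V = Q/A = 0.0147/0.229 = 0.06419 m/s.
Reynolds number Re = ρVD/μ = 989 · 0.06419 · 0.54 / 0.000828 = 4.14e+04.
Re > 4000 → turbulent. Relative roughness ε/D = 0.000206/0.54 = 0.000381. Swamee-Jain: f = 0.25/(log₁₀[0.000381/3.7 + 5.74/4.14e+04^0.9])² = 0.25/(log₁₀[0.000103 + 0.000401])² = 0.25/(-3.297)² = 0.023.
Total minor-loss coefficient ΣK = 4·2.8 + 1·0.87 + 1·0.5 = 12.6.
ΔP = [f·L/D + ΣK]·(ρV²/2) = [0.023·1630/0.54 + 12.6]·(989·0.06419²/2) = [69.42 + 12.6]·2.037 = 167 Pa.

ΔP ≈ 167 Pa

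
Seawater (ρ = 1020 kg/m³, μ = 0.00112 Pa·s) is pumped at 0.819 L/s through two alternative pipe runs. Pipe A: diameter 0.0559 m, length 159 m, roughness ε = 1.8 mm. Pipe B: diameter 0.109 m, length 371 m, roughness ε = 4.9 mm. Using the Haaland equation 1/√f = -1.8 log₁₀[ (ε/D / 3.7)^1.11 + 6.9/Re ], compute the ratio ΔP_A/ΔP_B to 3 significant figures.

ΔP_A/ΔP_B ≈ 10.3

Pipe A: V = Q/A = 0.000819/0.002454 = 0.3337 m/s; Re = 1.699e+04; ε/D = 0.0322; Haaland → f = 0.06074; ΔP_A = f(L/D)(ρV²/2) = 9813 Pa.
Pipe B: V = Q/A = 0.000819/0.009331 = 0.08777 m/s; Re = 8713; ε/D = 0.045; Haaland → f = 0.07117; ΔP_B = f(L/D)(ρV²/2) = 951.7 Pa.
ΔP_A/ΔP_B = 9813/951.7 = 10.3.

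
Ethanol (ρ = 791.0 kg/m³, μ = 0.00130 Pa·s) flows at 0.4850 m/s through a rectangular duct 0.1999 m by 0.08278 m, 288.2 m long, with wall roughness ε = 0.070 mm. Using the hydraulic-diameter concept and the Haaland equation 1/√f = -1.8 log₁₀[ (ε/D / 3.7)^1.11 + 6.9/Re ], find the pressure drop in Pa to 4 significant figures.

ΔP ≈ 5507 Pa

Hydraulic diameter D_h = 4A/P = 4·(0.1999·0.08278)/(2·(0.1999+0.08278)) = 0.06619/0.5654 = 0.1171 m.
Re = ρVD_h/μ = 791·0.485·0.1171/0.0013 = 3.455e+04.
ε/D_h = 7e-05/0.1171 = 0.000598; Haaland gives 1/√f = -1.8 log₁₀[6.19e-05+0.0002] = 6.448, so f = 0.02405.
ΔP = f(L/D_h)(ρV²/2) = 0.02405·288.2/0.1171·93.03 = 5507 Pa.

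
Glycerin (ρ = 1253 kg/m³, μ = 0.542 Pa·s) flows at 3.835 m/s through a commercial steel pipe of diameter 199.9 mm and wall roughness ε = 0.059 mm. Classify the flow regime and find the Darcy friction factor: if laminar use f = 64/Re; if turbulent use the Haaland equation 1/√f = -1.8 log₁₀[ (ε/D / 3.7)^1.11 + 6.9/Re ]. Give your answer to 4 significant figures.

f ≈ 0.03611

Re = ρVD/μ = 1253·3.835·0.1999/0.542 = 1772.
Re < 2300 → laminar, so f = 64/Re = 0.03611 (roughness is irrelevant in laminar flow).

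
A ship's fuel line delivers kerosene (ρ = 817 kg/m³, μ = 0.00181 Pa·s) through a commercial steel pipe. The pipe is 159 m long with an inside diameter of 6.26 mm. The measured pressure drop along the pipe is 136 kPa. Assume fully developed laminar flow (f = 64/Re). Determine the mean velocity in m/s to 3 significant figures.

For laminar flow, f = 64/Re with Re = ρVD/μ, so Darcy-Weisbach reduces to ΔP = 32μLV/D². Solving for V: V = ΔP·D²/(32μL) = 1.36e+05·(0.00626)²/(32·0.00181·159) = 0.5787 m/s.
Check: Re = ρVD/μ = 817·0.5787·0.00626/0.00181 = 1635 < 2300, so the laminar assumption holds.

V ≈ 0.579 m/s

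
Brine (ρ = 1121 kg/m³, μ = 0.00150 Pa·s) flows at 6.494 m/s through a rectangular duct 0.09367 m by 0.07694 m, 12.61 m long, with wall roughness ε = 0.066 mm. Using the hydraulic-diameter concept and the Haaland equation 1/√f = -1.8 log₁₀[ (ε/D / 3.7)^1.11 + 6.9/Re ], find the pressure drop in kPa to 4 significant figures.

ΔP ≈ 68.07 kPa

Hydraulic diameter D_h = 4A/P = 4·(0.09367·0.07694)/(2·(0.09367+0.07694)) = 0.02883/0.3412 = 0.08448 m.
Re = ρVD_h/μ = 1121·6.494·0.08448/0.0015 = 4.1e+05.
ε/D_h = 6.6e-05/0.08448 = 0.000781; Haaland gives 1/√f = -1.8 log₁₀[8.32e-05+1.68e-05] = 7.2, so f = 0.01929.
ΔP = f(L/D_h)(ρV²/2) = 0.01929·12.61/0.08448·2.364e+04 = 6.807e+04 Pa.
ΔP = 68.07 kPa.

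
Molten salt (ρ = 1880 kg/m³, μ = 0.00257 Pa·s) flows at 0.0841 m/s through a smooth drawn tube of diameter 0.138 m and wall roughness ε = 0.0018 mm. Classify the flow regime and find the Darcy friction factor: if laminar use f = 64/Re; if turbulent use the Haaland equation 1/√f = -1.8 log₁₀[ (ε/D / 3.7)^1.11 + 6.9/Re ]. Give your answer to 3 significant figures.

Re = ρVD/μ = 1880·0.0841·0.138/0.00257 = 8490.
Re > 4000 → turbulent. ε/D = 1.8e-06/0.138 = 1.3e-05; Haaland: 1/√f = -1.8 log₁₀[8.86e-07 + 0.000813] = 5.561, so f = 0.03233.

f ≈ 0.0323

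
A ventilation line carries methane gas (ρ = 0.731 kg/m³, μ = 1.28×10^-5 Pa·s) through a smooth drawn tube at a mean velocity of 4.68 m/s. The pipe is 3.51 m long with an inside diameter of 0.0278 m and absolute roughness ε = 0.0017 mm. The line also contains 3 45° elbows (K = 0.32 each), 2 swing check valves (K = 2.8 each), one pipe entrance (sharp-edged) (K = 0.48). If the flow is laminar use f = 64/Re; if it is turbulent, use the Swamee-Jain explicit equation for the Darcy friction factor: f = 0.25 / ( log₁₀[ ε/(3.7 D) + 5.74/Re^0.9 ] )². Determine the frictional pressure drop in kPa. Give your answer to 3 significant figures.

Reynolds number Re = ρVD/μ = 0.731 · 4.68 · 0.0278 / 1.28e-05 = 7430.
Re > 4000 → turbulent. Relative roughness ε/D = 1.7e-06/0.0278 = 6.12e-05. Swamee-Jain: f = 0.25/(log₁₀[6.12e-05/3.7 + 5.74/7430^0.9])² = 0.25/(log₁₀[1.65e-05 + 0.00188])² = 0.25/(-2.721)² = 0.03376.
Total minor-loss coefficient ΣK = 3·0.32 + 2·2.8 + 1·0.48 = 7.04.
ΔP = [f·L/D + ΣK]·(ρV²/2) = [0.03376·3.51/0.0278 + 7.04]·(0.731·4.68²/2) = [4.263 + 7.04]·8.005 = 90.48 Pa.
ΔP = 90.48 Pa = 0.0905 kPa.

ΔP ≈ 0.0905 kPa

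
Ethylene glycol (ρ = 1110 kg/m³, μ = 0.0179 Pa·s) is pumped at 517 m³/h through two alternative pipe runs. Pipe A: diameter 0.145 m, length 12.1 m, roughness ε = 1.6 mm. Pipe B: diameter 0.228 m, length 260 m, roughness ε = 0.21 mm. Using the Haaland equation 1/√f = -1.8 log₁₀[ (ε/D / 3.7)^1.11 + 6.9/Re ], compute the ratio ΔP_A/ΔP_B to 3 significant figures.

Pipe A: V = Q/A = 0.1436/0.01651 = 8.697 m/s; Re = 7.82e+04; ε/D = 0.011; Haaland → f = 0.03995; ΔP_A = f(L/D)(ρV²/2) = 1.399e+05 Pa.
Pipe B: V = Q/A = 0.1436/0.04083 = 3.517 m/s; Re = 4.973e+04; ε/D = 0.000921; Haaland → f = 0.02352; ΔP_B = f(L/D)(ρV²/2) = 1.842e+05 Pa.
ΔP_A/ΔP_B = 1.399e+05/1.842e+05 = 0.760.

ΔP_A/ΔP_B ≈ 0.760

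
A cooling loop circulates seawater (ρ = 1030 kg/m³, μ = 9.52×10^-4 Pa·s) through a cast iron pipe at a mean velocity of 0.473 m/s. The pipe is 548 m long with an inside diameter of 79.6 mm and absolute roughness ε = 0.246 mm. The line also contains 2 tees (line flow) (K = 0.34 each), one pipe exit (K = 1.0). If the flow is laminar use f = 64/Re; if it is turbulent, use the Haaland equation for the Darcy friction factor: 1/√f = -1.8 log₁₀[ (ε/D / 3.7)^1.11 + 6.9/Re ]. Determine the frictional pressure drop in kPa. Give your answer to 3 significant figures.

Reynolds number Re = ρVD/μ = 1030 · 0.473 · 0.0796 / 0.000952 = 4.074e+04.
Re > 4000 → turbulent. Relative roughness ε/D = 0.000246/0.0796 = 0.00309. Haaland: 1/√f = -1.8 log₁₀[(0.00309/3.7)^1.11 + 6.9/4.074e+04] = -1.8 log₁₀[0.000383 + 0.000169] = 5.864, so f = 0.02908.
Total minor-loss coefficient ΣK = 2·0.34 + 1·1 = 1.68.
ΔP = [f·L/D + ΣK]·(ρV²/2) = [0.02908·548/0.0796 + 1.68]·(1030·0.473²/2) = [200.2 + 1.68]·115.2 = 2.326e+04 Pa.
ΔP = 2.326e+04 Pa = 23.3 kPa.

ΔP ≈ 23.3 kPa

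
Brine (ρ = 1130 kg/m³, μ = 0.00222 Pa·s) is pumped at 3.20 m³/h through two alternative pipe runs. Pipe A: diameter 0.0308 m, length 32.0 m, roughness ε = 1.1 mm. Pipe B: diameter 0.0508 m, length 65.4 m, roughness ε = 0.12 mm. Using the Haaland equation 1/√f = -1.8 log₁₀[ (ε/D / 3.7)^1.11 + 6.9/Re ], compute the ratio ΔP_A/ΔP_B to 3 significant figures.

Pipe A: V = Q/A = 0.0008889/0.0007451 = 1.193 m/s; Re = 1.87e+04; ε/D = 0.0357; Haaland → f = 0.06318; ΔP_A = f(L/D)(ρV²/2) = 5.279e+04 Pa.
Pipe B: V = Q/A = 0.0008889/0.002027 = 0.4386 m/s; Re = 1.134e+04; ε/D = 0.00236; Haaland → f = 0.03319; ΔP_B = f(L/D)(ρV²/2) = 4644 Pa.
ΔP_A/ΔP_B = 5.279e+04/4644 = 11.4.

ΔP_A/ΔP_B ≈ 11.4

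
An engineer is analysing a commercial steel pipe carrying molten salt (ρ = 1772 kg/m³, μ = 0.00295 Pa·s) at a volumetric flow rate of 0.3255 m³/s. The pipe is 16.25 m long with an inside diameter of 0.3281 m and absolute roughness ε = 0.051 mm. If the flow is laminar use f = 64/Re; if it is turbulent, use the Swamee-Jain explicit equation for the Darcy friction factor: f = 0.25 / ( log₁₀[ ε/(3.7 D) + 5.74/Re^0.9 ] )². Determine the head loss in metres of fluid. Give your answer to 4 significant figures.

h_f ≈ 0.5439 m

Cross-sectional area A = πD²/4 = π(0.3281)²/4 = 0.08455 m²; mean velocity V = Q/A = 0.3255/0.08455 = 3.85 m/s.
Reynolds number Re = ρVD/μ = 1772 · 3.85 · 0.3281 / 0.00295 = 7.587e+05.
Re > 4000 → turbulent. Relative roughness ε/D = 5.1e-05/0.3281 = 0.000155. Swamee-Jain: f = 0.25/(log₁₀[0.000155/3.7 + 5.74/7.587e+05^0.9])² = 0.25/(log₁₀[4.2e-05 + 2.93e-05])² = 0.25/(-4.147)² = 0.01454.
Darcy-Weisbach: ΔP = f(L/D)(ρV²/2) = 0.01454·(16.25/0.3281)·(1772·3.85²/2) = 0.01454·49.53·1.313e+04 = 9455 Pa.
Head loss h_f = ΔP/(ρg) = 9455/(1772·9.81) = 0.5439 m.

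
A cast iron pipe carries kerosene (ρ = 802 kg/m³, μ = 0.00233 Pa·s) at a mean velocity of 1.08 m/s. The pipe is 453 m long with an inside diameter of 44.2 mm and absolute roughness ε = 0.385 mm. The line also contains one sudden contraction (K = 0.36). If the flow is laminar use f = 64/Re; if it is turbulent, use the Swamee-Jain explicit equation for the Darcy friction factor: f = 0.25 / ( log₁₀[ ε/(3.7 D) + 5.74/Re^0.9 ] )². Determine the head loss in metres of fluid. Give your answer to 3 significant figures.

Reynolds number Re = ρVD/μ = 802 · 1.08 · 0.0442 / 0.00233 = 1.643e+04.
Re > 4000 → turbulent. Relative roughness ε/D = 0.000385/0.0442 = 0.00871. Swamee-Jain: f = 0.25/(log₁₀[0.00871/3.7 + 5.74/1.643e+04^0.9])² = 0.25/(log₁₀[0.00235 + 0.000922])² = 0.25/(-2.485)² = 0.0405.
Total minor-loss coefficient ΣK = 1·0.36 = 0.36.
ΔP = [f·L/D + ΣK]·(ρV²/2) = [0.0405·453/0.0442 + 0.36]·(802·1.08²/2) = [415 + 0.36]·467.7 = 1.943e+05 Pa.
Head loss h_f = ΔP/(ρg) = 1.943e+05/(802·9.81) = 24.7 m.

h_f ≈ 24.7 m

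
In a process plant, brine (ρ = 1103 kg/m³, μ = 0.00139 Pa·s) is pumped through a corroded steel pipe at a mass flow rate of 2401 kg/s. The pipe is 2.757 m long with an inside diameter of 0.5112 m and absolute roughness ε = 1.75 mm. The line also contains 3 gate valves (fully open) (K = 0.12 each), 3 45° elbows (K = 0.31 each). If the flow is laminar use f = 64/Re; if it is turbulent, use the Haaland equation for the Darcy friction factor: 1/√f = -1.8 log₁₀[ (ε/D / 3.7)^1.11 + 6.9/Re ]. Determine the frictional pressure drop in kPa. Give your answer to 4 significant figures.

ΔP ≈ 89.14 kPa

A = πD²/4 = π(0.5112)²/4 = 0.2052 m²; mean velocity V = ṁ/(ρA) = 2401/(1103 · 0.2052) = 10.61 m/s.
Reynolds number Re = ρVD/μ = 1103 · 10.61 · 0.5112 / 0.00139 = 4.302e+06.
Re > 4000 → turbulent. Relative roughness ε/D = 0.00175/0.5112 = 0.00342. Haaland: 1/√f = -1.8 log₁₀[(0.00342/3.7)^1.11 + 6.9/4.302e+06] = -1.8 log₁₀[0.000429 + 1.6e-06] = 6.059, so f = 0.02724.
Total minor-loss coefficient ΣK = 3·0.12 + 3·0.31 = 1.29.
ΔP = [f·L/D + ΣK]·(ρV²/2) = [0.02724·2.757/0.5112 + 1.29]·(1103·10.61²/2) = [0.1469 + 1.29]·6.203e+04 = 8.914e+04 Pa.
ΔP = 8.914e+04 Pa = 89.14 kPa.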